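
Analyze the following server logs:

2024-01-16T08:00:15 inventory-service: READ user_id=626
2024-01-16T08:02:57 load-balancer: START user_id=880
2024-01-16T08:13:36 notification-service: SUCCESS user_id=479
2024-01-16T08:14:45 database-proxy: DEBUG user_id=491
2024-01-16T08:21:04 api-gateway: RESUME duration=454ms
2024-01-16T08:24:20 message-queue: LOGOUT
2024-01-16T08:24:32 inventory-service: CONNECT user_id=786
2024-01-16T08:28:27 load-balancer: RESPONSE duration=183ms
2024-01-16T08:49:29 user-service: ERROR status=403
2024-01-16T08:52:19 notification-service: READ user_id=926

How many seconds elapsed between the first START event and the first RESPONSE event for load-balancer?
1530

To find the time between events:

1. Locate the first START event for load-balancer: 2024-01-16T08:02:57
2. Locate the first RESPONSE event for load-balancer: 2024-01-16T08:28:27
3. Calculate the difference: 2024-01-16T08:28:27 - 2024-01-16T08:02:57 = 1530 seconds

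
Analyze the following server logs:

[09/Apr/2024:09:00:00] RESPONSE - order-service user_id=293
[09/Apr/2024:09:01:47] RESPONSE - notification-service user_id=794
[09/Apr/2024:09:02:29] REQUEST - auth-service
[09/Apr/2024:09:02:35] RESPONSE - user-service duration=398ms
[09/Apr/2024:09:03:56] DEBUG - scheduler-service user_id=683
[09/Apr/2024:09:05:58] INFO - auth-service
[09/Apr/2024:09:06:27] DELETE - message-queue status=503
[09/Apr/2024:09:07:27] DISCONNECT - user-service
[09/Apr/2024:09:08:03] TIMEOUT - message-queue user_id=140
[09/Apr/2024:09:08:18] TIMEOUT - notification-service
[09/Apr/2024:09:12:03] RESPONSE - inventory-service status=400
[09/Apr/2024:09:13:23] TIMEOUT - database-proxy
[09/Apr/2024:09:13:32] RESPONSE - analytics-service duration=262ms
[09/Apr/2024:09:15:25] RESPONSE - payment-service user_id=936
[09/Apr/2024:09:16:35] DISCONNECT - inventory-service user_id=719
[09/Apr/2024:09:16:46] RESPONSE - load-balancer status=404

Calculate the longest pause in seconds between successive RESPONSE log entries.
568

To find the longest gap:

1. Extract all RESPONSE events in chronological order
2. Calculate time differences between consecutive events
3. Find the maximum difference
4. Longest gap: 568 seconds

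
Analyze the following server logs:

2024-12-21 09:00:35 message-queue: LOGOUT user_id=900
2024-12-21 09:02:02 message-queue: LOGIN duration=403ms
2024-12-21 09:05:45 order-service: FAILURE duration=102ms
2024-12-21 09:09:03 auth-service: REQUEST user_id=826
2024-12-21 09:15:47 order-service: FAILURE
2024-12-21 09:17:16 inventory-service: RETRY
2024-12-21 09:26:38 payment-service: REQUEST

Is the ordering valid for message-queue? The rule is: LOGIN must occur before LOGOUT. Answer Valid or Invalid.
Invalid

To validate ordering:

1. Required order: LOGIN → LOGOUT
2. Rule: LOGIN must occur before LOGOUT
3. Check actual order of events for message-queue
4. Result: Invalid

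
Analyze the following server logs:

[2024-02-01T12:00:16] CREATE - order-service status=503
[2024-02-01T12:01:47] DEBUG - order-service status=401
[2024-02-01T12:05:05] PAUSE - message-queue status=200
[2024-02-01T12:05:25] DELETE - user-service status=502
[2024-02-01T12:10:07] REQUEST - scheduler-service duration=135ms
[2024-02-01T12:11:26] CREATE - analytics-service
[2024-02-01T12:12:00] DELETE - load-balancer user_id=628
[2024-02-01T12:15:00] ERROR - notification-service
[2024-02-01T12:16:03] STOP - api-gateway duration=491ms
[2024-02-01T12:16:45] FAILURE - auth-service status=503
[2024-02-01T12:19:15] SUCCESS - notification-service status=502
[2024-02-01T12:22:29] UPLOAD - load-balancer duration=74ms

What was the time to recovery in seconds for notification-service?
255

To calculate recovery time:

1. Find ERROR event for notification-service: 2024-02-01T12:15:00
2. Find next SUCCESS event for notification-service: 2024-02-01T12:19:15
3. Recovery time: 2024-02-01T12:19:15 - 2024-02-01T12:15:00 = 255 seconds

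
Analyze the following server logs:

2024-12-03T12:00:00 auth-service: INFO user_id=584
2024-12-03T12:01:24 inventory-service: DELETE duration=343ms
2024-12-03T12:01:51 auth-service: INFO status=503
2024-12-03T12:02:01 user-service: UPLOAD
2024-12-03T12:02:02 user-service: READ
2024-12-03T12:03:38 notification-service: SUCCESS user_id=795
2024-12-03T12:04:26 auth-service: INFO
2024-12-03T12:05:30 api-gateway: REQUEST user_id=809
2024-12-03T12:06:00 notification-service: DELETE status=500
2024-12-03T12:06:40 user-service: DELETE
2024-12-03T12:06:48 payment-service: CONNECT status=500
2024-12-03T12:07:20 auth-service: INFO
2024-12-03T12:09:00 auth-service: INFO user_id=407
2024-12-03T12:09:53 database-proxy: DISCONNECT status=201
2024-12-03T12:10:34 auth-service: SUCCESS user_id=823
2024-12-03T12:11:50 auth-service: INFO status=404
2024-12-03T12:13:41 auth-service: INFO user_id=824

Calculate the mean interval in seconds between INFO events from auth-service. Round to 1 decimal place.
136.8

To calculate average interval:

1. Find all INFO events for auth-service in order
2. Calculate time gaps between consecutive events
3. Compute mean of gaps: 821 / 6 = 136.8 seconds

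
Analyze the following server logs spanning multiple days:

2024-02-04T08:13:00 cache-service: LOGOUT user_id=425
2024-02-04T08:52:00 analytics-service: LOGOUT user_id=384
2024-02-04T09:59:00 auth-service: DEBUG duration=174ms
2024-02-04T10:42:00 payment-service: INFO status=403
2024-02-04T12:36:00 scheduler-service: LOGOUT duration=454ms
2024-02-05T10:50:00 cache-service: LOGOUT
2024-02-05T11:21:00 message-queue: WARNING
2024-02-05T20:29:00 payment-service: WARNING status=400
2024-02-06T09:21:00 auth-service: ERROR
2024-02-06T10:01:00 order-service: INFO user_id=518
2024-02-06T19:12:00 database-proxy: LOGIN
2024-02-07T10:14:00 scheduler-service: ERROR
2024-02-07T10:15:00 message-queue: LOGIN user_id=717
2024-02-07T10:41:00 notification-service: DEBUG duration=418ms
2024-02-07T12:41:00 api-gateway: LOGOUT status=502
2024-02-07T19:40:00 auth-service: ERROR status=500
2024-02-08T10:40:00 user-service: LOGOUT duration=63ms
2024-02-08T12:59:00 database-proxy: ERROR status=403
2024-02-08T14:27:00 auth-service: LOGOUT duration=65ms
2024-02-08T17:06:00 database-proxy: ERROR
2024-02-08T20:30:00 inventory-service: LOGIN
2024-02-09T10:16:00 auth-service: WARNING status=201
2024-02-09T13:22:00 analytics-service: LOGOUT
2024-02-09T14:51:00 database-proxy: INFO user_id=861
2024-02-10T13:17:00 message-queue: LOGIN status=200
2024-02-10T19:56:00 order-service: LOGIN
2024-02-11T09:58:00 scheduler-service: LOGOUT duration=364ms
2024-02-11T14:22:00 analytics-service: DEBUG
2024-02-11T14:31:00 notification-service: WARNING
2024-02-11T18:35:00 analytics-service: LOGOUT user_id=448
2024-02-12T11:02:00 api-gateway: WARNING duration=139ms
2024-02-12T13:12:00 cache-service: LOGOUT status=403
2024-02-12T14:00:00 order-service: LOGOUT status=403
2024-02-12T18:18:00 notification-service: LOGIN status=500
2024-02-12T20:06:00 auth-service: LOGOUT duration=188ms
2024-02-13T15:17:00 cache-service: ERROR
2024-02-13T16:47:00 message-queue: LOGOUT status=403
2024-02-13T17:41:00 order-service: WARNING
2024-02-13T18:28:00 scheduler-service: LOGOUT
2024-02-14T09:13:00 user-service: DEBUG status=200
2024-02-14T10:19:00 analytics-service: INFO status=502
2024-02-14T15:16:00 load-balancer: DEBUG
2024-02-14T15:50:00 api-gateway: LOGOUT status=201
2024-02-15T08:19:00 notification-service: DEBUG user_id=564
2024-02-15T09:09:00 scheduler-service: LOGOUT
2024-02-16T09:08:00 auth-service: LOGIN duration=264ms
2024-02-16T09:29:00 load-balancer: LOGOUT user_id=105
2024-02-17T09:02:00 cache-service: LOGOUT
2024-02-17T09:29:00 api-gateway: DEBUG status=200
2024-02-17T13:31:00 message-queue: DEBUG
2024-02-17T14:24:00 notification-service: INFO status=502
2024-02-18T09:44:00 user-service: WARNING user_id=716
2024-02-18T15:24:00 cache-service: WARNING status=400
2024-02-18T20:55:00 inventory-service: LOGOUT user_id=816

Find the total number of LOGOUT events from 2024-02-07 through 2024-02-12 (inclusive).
9

To filter by date range:

1. Date range: 2024-02-07 through 2024-02-12, both dates inclusive
2. Filter for LOGOUT events whose date falls in this range
3. Count matching events: 9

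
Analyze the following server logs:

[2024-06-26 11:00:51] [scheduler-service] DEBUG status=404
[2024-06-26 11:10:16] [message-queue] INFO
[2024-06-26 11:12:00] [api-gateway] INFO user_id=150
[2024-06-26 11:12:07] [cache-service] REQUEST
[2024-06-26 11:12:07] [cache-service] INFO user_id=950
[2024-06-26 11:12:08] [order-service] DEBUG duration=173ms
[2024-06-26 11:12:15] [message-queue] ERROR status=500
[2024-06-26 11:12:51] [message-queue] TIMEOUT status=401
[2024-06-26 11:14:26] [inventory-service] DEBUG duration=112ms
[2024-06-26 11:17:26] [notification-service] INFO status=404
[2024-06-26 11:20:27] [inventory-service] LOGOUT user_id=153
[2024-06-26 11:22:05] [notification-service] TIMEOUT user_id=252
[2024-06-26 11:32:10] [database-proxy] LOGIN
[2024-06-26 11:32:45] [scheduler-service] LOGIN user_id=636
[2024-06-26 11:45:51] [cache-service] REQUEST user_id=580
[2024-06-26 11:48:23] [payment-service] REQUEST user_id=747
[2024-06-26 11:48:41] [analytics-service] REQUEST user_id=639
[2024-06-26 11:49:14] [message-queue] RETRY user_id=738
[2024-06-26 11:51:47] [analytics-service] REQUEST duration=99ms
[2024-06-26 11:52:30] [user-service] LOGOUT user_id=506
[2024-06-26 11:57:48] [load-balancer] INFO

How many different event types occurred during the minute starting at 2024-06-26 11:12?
5

To count unique event types:

1. Filter events in the minute starting at 2024-06-26 11:12
2. Extract event types from matching entries
3. Count unique types: 5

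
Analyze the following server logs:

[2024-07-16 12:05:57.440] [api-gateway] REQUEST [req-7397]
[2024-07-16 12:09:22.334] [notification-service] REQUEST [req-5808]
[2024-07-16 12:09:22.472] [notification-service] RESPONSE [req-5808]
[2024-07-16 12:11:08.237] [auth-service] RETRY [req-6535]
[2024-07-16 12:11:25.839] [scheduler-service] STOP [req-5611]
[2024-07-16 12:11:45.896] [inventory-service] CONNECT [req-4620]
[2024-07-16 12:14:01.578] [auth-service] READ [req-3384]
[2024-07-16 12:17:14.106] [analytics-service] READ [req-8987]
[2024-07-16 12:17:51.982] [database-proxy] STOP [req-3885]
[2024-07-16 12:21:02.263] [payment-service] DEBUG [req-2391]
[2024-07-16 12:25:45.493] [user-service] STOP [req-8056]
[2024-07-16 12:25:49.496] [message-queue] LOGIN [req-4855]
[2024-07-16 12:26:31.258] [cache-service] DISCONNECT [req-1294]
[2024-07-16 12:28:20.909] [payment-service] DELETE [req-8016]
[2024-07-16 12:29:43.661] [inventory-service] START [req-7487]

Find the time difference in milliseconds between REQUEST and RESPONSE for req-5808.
138

To calculate latency:

1. Find REQUEST with id req-5808: 2024-07-16 12:09:22.334
2. Find RESPONSE with id req-5808: 2024-07-16 12:09:22.472
3. Latency: 2024-07-16 12:09:22.472 - 2024-07-16 12:09:22.334 = 138ms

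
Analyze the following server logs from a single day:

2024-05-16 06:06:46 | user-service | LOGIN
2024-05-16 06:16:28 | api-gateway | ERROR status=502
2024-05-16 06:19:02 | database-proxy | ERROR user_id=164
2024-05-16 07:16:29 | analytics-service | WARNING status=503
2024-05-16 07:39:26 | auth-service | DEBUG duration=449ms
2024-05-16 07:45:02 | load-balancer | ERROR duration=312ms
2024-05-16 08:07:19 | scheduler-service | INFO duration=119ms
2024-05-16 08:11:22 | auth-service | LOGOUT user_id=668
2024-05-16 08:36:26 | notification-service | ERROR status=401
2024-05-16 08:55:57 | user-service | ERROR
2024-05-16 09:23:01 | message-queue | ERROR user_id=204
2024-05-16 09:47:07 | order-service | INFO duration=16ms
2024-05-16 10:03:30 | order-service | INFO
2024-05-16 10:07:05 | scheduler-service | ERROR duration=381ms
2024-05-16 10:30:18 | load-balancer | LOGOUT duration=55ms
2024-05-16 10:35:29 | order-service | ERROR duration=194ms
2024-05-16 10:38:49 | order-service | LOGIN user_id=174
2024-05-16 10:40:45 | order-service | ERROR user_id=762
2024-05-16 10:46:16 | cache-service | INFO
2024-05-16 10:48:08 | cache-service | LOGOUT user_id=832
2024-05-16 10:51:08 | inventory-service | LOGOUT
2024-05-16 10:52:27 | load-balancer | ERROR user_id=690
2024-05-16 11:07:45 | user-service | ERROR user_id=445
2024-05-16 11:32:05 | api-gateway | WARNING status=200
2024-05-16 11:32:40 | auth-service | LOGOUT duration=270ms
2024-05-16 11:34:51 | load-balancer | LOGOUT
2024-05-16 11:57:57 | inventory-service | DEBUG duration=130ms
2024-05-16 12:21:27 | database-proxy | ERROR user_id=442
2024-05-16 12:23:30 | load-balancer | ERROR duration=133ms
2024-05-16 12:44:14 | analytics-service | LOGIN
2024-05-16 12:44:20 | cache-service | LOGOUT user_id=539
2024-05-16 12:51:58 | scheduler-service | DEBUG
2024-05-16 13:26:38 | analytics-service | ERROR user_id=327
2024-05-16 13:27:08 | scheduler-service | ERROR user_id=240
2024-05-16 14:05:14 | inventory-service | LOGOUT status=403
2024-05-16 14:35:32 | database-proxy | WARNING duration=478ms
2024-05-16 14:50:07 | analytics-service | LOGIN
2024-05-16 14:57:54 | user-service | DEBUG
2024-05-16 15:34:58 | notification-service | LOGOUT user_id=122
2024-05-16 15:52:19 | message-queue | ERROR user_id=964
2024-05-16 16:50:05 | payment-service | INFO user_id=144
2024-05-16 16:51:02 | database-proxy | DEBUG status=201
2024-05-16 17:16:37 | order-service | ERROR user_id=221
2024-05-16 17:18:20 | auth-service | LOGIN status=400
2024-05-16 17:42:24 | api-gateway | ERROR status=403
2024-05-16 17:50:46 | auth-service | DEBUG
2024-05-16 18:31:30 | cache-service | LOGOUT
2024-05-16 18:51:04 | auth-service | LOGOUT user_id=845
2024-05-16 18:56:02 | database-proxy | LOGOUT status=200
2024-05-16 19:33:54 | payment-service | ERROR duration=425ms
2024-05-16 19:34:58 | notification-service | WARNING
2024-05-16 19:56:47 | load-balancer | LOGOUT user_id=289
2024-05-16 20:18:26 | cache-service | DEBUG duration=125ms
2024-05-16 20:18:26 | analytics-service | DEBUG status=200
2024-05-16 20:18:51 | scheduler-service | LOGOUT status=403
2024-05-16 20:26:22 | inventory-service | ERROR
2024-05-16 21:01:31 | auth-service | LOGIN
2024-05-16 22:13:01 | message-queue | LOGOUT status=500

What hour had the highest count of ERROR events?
10

To find the peak hour:

1. Group all ERROR events by hour
2. Count events in each hour
3. Find hour with maximum count
4. Peak hour: 10 (with 4 events)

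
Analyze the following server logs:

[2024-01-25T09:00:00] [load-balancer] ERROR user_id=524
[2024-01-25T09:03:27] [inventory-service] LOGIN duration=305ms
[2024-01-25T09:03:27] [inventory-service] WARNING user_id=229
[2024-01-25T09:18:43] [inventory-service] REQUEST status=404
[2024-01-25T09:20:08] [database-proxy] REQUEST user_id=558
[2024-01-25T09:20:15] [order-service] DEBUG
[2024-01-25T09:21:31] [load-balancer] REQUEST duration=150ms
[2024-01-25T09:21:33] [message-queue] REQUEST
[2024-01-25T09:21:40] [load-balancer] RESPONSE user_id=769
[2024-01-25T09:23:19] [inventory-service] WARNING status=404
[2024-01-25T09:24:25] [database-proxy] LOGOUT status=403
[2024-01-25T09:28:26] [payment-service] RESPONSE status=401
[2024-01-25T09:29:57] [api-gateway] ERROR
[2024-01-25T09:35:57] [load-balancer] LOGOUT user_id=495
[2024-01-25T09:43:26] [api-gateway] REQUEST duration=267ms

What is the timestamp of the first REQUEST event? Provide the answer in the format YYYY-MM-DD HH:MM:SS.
2024-01-25 09:18:43

To find the first event:

1. Filter for all REQUEST events
2. Sort by timestamp
3. Select the first one
4. Timestamp: 2024-01-25 09:18:43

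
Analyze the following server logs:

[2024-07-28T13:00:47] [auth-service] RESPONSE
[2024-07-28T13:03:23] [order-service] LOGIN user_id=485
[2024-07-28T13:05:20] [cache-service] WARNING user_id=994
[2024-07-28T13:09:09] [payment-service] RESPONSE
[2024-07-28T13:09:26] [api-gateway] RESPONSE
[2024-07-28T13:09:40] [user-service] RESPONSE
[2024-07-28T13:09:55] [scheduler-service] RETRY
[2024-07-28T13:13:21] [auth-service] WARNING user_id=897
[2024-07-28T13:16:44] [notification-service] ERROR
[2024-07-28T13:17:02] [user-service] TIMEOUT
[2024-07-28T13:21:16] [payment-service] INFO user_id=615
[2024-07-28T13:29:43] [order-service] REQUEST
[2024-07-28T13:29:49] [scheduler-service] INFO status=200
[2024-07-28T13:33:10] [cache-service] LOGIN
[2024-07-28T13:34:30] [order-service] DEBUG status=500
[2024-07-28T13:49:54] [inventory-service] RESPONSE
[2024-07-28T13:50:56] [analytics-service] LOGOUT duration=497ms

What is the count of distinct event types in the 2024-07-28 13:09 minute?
2

To count unique event types:

1. Filter events in the minute starting at 2024-07-28 13:09
2. Extract event types from matching entries
3. Count unique types: 2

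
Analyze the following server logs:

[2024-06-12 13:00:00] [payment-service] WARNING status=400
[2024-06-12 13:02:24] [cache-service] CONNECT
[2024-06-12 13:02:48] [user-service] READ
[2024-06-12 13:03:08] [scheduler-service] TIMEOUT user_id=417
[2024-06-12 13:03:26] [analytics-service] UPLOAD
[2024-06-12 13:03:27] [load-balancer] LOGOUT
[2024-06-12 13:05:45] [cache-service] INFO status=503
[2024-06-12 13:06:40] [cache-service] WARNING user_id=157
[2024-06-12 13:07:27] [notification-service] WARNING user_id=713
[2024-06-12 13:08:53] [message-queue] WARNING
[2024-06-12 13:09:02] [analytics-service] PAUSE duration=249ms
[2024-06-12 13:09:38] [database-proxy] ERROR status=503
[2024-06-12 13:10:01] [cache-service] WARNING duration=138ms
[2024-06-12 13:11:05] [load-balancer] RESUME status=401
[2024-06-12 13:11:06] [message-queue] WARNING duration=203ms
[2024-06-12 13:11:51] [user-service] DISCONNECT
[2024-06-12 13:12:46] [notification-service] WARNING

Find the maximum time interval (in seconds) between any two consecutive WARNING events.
400

To find the longest gap:

1. Extract all WARNING events in chronological order
2. Calculate time differences between consecutive events
3. Find the maximum difference
4. Longest gap: 400 seconds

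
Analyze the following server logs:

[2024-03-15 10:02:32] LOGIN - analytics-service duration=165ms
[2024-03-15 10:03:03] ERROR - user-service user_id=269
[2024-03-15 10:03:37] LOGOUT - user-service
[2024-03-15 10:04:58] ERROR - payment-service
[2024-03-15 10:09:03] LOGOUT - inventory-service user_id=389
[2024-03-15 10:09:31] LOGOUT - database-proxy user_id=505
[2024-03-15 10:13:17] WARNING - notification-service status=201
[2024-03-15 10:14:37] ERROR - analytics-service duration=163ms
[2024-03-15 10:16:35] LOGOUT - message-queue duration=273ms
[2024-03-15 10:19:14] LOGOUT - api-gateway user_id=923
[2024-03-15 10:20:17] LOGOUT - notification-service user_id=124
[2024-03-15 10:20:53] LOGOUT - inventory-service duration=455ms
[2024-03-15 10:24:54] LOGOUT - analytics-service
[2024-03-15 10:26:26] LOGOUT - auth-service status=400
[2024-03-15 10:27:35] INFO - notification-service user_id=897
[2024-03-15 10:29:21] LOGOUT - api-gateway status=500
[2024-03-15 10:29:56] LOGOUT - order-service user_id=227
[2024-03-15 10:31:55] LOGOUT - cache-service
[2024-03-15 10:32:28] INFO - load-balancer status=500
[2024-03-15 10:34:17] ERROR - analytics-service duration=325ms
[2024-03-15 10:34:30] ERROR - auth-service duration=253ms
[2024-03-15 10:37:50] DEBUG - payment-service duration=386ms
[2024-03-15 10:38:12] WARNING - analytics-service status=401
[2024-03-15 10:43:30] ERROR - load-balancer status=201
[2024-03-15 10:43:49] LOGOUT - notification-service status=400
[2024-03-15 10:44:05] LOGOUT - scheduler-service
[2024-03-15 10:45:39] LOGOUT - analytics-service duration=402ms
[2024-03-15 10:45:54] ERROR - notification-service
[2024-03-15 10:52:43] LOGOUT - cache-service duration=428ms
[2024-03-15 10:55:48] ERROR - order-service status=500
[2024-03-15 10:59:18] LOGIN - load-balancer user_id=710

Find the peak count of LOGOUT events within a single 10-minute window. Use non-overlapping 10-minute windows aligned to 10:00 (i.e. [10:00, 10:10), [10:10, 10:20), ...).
6

To find the burst window:

1. Divide the log period into non-overlapping 10-minute windows starting at 10:00
2. Count LOGOUT events in each window
3. Find the window with maximum count
4. Maximum events in a window: 6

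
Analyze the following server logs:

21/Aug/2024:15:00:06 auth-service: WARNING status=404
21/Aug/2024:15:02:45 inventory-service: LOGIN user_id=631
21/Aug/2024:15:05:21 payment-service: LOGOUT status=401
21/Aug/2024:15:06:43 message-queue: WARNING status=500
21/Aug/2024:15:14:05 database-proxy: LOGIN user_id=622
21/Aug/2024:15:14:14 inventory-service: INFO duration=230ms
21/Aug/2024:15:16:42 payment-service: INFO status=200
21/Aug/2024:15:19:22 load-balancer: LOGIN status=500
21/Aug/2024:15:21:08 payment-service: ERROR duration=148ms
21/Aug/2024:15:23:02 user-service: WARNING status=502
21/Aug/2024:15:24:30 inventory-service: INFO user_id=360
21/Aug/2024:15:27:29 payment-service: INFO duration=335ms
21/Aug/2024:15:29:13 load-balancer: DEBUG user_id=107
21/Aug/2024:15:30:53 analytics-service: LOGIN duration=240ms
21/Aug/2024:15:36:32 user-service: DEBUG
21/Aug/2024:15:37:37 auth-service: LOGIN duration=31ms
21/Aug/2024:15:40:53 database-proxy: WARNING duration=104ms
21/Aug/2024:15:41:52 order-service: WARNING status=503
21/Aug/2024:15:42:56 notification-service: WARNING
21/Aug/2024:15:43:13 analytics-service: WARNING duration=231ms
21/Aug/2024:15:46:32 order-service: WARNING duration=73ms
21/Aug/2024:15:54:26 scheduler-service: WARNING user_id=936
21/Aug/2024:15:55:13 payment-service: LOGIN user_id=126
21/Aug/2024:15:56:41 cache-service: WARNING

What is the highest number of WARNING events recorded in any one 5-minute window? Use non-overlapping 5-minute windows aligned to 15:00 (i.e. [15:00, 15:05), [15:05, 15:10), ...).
4

To find the burst window:

1. Divide the log period into non-overlapping 5-minute windows starting at 15:00
2. Count WARNING events in each window
3. Find the window with maximum count
4. Maximum events in a window: 4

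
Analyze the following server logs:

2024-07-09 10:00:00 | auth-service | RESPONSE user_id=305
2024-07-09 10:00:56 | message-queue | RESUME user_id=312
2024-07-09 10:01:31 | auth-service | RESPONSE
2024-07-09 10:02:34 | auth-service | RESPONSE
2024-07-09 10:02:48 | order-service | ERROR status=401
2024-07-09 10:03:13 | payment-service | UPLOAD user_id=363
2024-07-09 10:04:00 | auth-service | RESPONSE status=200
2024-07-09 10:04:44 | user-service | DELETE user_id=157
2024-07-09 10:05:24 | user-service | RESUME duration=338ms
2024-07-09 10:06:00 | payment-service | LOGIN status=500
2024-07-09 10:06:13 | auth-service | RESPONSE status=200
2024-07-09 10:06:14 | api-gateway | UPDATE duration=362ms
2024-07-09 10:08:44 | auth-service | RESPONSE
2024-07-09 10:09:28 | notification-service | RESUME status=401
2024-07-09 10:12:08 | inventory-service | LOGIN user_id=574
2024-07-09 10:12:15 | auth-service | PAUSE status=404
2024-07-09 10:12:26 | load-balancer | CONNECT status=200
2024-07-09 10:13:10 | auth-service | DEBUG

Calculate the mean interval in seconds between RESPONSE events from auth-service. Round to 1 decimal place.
104.8

To calculate average interval:

1. Find all RESPONSE events for auth-service in order
2. Calculate time gaps between consecutive events
3. Compute mean of gaps: 524 / 5 = 104.8 seconds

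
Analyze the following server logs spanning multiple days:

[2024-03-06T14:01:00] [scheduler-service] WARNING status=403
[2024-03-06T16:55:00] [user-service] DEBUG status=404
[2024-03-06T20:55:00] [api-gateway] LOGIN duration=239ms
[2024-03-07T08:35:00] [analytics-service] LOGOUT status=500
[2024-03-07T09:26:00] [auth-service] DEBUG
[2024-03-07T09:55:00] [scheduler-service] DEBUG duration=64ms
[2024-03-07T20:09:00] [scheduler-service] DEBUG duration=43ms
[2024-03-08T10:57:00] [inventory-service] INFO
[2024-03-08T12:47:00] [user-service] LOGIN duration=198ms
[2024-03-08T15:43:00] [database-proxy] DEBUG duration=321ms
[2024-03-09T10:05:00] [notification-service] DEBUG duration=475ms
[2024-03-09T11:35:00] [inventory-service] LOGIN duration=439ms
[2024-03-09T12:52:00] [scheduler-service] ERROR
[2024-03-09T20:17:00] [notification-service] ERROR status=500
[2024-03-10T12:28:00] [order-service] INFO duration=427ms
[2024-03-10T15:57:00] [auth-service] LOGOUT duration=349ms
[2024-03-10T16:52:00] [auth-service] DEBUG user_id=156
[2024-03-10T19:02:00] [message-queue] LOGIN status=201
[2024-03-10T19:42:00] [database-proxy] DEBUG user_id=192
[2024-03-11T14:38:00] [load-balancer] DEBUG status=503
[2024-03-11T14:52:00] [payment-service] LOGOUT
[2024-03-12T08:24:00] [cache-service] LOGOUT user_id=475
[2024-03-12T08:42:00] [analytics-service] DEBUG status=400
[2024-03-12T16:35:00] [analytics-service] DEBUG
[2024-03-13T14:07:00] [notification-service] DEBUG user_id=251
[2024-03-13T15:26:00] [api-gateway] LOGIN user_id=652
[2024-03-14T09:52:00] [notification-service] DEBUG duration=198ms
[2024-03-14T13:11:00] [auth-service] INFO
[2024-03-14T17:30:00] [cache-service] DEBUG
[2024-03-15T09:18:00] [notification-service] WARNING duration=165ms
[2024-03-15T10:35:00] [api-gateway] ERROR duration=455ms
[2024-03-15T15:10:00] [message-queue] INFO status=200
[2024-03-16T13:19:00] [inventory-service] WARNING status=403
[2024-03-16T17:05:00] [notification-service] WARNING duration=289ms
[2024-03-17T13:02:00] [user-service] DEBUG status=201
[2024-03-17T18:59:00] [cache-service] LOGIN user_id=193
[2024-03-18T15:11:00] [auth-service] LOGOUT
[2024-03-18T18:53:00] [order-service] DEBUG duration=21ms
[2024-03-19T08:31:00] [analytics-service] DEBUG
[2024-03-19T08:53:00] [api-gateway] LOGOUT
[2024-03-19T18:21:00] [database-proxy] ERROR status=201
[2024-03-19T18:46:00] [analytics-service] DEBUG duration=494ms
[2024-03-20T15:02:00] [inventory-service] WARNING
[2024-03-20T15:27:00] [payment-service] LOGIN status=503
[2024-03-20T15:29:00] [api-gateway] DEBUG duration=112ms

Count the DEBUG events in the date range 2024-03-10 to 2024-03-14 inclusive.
8

To filter by date range:

1. Date range: 2024-03-10 through 2024-03-14, both dates inclusive
2. Filter for DEBUG events whose date falls in this range
3. Count matching events: 8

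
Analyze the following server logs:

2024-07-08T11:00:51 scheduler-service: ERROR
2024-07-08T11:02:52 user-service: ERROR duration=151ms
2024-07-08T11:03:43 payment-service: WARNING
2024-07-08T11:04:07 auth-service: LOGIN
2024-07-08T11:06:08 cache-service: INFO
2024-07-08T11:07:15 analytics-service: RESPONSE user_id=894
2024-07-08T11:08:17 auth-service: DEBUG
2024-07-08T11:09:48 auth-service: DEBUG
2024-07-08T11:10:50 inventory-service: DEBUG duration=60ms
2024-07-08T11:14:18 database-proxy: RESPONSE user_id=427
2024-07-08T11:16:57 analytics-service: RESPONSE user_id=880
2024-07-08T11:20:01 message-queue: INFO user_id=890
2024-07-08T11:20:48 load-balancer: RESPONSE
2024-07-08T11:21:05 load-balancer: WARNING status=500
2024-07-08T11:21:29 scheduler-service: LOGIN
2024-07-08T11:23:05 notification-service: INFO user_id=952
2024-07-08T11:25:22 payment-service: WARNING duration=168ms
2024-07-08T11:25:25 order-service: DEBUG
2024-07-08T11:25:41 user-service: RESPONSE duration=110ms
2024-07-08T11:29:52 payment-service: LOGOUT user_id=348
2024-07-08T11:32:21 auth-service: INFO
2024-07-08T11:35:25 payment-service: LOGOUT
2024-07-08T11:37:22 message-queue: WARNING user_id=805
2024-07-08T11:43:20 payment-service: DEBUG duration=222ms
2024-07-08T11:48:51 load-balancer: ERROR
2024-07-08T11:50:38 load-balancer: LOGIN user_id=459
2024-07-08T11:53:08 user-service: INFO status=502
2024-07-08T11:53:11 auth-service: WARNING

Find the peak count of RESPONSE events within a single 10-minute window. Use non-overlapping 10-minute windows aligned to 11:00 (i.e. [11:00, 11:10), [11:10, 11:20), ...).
2

To find the burst window:

1. Divide the log period into non-overlapping 10-minute windows starting at 11:00
2. Count RESPONSE events in each window
3. Find the window with maximum count
4. Maximum events in a window: 2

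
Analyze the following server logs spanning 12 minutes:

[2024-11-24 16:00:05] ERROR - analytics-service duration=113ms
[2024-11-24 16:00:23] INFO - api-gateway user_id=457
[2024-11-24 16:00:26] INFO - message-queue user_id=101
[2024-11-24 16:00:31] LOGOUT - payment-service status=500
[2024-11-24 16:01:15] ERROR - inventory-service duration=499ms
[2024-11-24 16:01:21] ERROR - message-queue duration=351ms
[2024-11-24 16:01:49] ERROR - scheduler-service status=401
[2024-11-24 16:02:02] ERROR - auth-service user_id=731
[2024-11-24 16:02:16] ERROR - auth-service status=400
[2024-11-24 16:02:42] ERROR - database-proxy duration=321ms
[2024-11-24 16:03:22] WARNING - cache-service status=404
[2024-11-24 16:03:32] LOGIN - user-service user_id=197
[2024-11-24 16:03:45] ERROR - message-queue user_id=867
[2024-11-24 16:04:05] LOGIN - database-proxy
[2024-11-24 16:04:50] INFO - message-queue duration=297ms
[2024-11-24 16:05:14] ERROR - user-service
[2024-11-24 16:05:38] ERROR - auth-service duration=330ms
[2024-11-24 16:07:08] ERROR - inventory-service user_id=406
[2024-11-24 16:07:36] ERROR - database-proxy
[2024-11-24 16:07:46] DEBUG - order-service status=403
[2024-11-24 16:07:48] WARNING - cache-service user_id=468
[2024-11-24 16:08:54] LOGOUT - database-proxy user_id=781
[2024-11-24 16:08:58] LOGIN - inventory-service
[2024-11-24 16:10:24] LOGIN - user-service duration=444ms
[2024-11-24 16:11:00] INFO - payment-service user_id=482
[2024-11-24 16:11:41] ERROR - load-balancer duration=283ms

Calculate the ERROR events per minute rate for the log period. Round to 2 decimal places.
1.08

To calculate the rate:

1. Count total ERROR events: 13
2. Total time period: 12 minutes
3. Rate = 13 / 12 = 1.08 events per minute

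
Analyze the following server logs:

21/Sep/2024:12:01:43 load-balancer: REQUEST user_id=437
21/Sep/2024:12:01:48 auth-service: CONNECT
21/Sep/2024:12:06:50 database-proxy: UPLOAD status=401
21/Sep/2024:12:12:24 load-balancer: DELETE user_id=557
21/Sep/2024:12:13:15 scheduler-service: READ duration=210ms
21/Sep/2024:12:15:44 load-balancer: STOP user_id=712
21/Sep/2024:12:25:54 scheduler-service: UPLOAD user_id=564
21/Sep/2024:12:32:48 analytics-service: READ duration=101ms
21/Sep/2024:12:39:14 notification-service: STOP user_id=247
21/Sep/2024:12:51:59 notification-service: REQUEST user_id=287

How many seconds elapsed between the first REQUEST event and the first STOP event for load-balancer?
841

To find the time between events:

1. Locate the first REQUEST event for load-balancer: 21/Sep/2024:12:01:43
2. Locate the first STOP event for load-balancer: 21/Sep/2024:12:15:44
3. Calculate the difference: 21/Sep/2024:12:15:44 - 21/Sep/2024:12:01:43 = 841 seconds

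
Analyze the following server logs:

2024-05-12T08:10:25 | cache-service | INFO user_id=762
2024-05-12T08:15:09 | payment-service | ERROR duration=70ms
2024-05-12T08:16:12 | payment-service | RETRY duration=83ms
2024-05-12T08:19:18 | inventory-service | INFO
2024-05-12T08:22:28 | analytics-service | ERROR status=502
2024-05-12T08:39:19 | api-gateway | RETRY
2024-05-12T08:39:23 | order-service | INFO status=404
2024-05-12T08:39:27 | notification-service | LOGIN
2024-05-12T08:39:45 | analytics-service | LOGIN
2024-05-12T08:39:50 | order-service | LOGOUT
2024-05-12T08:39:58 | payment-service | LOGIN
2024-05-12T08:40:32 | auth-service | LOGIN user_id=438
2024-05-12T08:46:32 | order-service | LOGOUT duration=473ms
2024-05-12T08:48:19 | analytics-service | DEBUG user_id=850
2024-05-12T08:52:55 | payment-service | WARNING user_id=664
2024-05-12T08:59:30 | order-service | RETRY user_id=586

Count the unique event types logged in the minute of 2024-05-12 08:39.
4

To count unique event types:

1. Filter events in the minute starting at 2024-05-12 08:39
2. Extract event types from matching entries
3. Count unique types: 4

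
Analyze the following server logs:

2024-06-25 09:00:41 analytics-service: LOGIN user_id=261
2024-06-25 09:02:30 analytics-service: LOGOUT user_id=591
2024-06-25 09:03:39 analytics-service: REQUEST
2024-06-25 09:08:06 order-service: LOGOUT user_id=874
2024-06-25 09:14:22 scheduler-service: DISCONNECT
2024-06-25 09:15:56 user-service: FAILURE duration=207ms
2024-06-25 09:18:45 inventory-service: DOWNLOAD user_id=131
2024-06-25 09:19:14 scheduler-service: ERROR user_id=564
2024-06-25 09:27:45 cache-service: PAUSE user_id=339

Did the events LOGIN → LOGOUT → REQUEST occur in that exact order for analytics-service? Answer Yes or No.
Yes

To verify sequence order:

1. Find all events in sequence LOGIN → LOGOUT → REQUEST for analytics-service
2. Extract their timestamps
3. Check if timestamps are in ascending order
4. Result: Yes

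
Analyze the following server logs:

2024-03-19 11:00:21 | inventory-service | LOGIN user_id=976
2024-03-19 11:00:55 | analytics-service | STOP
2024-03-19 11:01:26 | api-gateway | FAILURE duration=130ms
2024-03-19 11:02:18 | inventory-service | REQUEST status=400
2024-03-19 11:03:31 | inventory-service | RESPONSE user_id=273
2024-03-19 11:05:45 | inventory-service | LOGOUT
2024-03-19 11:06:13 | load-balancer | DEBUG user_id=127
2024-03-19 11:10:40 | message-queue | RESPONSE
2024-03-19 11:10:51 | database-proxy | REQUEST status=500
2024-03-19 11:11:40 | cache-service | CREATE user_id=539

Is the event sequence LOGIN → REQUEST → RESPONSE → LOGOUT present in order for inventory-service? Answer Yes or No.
Yes

To verify sequence order:

1. Find all events in sequence LOGIN → REQUEST → RESPONSE → LOGOUT for inventory-service
2. Extract their timestamps
3. Check if timestamps are in ascending order
4. Result: Yes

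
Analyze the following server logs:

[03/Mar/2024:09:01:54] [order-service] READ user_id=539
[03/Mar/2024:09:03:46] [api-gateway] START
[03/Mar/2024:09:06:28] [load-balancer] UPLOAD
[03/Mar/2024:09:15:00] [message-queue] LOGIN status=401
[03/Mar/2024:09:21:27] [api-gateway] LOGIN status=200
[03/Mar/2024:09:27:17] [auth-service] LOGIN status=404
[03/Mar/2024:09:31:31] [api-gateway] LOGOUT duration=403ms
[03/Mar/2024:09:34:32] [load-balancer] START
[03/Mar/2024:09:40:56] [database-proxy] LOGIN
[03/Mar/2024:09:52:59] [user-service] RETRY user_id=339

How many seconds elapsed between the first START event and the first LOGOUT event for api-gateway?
1665

To find the time between events:

1. Locate the first START event for api-gateway: 03/Mar/2024:09:03:46
2. Locate the first LOGOUT event for api-gateway: 03/Mar/2024:09:31:31
3. Calculate the difference: 03/Mar/2024:09:31:31 - 03/Mar/2024:09:03:46 = 1665 seconds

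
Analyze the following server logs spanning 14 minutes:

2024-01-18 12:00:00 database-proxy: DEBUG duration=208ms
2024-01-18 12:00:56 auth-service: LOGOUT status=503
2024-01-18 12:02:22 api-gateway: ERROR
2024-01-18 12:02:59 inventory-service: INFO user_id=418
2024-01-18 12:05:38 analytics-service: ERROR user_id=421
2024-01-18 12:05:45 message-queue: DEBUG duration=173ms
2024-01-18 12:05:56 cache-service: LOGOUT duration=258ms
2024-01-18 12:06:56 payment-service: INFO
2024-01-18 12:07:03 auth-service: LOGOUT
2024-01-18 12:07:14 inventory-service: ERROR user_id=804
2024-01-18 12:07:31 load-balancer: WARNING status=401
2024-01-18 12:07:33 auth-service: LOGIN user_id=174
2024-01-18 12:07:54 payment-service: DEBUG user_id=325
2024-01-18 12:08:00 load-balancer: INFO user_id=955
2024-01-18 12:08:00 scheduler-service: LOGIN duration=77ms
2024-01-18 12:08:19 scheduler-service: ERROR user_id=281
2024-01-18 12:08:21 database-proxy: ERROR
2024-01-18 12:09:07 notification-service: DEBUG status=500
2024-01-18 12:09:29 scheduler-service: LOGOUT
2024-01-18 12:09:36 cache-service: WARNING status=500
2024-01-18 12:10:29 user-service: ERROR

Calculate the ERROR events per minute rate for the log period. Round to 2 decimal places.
0.43

To calculate the rate:

1. Count total ERROR events: 6
2. Total time period: 14 minutes
3. Rate = 6 / 14 = 0.43 events per minute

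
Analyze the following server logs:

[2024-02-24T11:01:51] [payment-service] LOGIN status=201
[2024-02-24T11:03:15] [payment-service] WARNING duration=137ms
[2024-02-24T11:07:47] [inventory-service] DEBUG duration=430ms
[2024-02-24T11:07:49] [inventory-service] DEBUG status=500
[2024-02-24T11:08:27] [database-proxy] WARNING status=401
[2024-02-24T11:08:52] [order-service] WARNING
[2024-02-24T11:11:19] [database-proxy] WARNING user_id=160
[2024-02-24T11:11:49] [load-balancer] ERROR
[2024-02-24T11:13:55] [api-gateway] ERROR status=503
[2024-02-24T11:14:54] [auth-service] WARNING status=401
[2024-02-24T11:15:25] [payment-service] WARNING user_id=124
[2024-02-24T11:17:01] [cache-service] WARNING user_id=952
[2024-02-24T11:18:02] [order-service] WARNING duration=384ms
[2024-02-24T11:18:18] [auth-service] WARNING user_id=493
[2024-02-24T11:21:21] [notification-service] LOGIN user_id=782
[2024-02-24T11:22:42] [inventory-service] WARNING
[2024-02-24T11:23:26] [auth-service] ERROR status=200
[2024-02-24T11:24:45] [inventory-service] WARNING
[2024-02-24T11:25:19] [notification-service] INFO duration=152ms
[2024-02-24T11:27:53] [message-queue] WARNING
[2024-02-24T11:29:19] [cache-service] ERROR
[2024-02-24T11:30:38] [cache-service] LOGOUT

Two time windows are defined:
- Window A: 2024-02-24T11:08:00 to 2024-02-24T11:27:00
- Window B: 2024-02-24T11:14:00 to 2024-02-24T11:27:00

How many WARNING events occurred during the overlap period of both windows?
7

To find overlap events:

1. Window A: 2024-02-24T11:08:00 to 2024-02-24T11:27:00
2. Window B: 2024-02-24T11:14:00 to 2024-02-24T11:27:00
3. Overlap period: 2024-02-24T11:14:00 to 2024-02-24T11:27:00
4. Count WARNING events in overlap: 7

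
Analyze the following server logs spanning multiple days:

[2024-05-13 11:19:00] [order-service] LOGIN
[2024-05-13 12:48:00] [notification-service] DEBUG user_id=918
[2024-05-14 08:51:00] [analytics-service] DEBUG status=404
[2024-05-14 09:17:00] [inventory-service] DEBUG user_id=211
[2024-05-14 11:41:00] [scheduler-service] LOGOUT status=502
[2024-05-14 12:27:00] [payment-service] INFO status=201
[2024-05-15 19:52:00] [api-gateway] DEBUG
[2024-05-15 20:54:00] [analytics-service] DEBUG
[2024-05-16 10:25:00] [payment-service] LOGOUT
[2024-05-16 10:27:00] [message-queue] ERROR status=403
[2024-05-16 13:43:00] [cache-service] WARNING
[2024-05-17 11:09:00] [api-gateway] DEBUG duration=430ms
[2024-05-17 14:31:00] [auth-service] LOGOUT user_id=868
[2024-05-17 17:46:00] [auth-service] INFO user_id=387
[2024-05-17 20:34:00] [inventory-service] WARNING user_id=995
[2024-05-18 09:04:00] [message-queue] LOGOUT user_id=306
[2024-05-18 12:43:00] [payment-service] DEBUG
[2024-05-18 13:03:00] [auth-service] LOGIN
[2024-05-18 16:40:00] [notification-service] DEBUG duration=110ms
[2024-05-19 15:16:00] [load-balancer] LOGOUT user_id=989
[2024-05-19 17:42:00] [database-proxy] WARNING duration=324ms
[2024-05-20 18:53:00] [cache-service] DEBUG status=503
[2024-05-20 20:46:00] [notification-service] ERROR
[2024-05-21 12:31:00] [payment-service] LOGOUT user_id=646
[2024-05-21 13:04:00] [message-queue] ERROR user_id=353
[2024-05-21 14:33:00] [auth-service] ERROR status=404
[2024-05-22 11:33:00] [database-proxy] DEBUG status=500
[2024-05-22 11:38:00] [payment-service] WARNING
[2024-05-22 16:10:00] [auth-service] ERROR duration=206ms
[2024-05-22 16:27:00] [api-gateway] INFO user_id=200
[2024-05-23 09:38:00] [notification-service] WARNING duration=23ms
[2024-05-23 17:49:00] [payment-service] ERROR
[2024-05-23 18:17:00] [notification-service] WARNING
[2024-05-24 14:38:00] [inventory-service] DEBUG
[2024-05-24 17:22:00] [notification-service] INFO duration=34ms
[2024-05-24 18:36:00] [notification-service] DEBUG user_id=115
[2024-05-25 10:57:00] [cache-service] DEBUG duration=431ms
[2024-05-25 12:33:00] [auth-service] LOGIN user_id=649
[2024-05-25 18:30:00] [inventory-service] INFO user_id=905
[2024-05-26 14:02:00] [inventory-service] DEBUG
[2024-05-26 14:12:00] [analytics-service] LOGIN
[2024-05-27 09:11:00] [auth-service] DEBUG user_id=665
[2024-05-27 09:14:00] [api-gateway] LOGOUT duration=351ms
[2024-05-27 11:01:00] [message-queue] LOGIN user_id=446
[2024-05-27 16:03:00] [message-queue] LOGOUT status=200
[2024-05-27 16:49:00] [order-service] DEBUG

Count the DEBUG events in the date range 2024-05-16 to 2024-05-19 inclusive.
3

To filter by date range:

1. Date range: 2024-05-16 through 2024-05-19, both dates inclusive
2. Filter for DEBUG events whose date falls in this range
3. Count matching events: 3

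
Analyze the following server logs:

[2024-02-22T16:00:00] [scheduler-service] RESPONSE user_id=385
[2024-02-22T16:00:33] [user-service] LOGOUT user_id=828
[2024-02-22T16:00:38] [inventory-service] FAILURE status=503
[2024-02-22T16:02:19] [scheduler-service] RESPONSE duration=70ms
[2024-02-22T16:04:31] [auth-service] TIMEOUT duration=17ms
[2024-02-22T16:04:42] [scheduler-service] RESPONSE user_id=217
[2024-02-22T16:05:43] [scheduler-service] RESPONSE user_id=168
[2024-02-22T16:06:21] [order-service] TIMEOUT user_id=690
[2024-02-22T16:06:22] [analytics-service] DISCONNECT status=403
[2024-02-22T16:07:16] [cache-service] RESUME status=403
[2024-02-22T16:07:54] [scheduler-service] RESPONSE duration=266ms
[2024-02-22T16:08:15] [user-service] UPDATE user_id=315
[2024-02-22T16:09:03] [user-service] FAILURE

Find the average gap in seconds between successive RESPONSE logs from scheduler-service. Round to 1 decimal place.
118.5

To calculate average interval:

1. Find all RESPONSE events for scheduler-service in order
2. Calculate time gaps between consecutive events
3. Compute mean of gaps: 474 / 4 = 118.5 seconds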